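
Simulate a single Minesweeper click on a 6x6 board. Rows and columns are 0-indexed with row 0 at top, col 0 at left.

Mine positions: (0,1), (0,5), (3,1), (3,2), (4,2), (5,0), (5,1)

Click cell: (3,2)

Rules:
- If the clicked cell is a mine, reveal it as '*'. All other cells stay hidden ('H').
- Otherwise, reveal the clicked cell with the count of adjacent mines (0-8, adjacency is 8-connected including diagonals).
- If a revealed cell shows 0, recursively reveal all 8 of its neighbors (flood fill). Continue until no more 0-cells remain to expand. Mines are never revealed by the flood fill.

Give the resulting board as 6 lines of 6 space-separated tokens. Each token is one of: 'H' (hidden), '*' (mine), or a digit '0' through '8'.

H H H H H H
H H H H H H
H H H H H H
H H * H H H
H H H H H H
H H H H H H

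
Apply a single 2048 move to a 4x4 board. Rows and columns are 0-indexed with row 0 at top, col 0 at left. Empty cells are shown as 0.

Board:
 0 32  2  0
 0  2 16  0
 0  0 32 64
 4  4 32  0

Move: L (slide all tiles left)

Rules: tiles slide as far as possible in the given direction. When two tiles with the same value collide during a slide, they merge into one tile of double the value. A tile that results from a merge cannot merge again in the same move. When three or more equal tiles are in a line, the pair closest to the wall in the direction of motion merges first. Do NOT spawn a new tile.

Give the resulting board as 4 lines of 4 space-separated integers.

Answer: 32  2  0  0
 2 16  0  0
32 64  0  0
 8 32  0  0

Derivation:
Slide left:
row 0: [0, 32, 2, 0] -> [32, 2, 0, 0]
row 1: [0, 2, 16, 0] -> [2, 16, 0, 0]
row 2: [0, 0, 32, 64] -> [32, 64, 0, 0]
row 3: [4, 4, 32, 0] -> [8, 32, 0, 0]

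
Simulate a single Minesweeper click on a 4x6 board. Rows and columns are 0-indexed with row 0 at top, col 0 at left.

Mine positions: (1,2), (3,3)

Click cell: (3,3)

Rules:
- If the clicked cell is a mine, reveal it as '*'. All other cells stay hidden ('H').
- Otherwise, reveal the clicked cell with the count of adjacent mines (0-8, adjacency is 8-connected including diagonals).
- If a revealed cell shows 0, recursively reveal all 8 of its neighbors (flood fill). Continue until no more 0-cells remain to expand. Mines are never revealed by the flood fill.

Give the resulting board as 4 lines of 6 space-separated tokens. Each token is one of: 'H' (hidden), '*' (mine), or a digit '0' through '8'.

H H H H H H
H H H H H H
H H H H H H
H H H * H H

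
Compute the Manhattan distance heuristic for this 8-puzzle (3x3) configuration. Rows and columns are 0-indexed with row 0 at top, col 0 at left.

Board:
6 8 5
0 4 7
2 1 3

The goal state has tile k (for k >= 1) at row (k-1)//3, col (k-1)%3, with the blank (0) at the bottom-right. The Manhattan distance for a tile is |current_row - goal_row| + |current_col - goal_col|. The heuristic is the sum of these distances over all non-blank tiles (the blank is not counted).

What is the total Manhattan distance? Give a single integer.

Answer: 19

Derivation:
Tile 6: (0,0)->(1,2) = 3
Tile 8: (0,1)->(2,1) = 2
Tile 5: (0,2)->(1,1) = 2
Tile 4: (1,1)->(1,0) = 1
Tile 7: (1,2)->(2,0) = 3
Tile 2: (2,0)->(0,1) = 3
Tile 1: (2,1)->(0,0) = 3
Tile 3: (2,2)->(0,2) = 2
Sum: 3 + 2 + 2 + 1 + 3 + 3 + 3 + 2 = 19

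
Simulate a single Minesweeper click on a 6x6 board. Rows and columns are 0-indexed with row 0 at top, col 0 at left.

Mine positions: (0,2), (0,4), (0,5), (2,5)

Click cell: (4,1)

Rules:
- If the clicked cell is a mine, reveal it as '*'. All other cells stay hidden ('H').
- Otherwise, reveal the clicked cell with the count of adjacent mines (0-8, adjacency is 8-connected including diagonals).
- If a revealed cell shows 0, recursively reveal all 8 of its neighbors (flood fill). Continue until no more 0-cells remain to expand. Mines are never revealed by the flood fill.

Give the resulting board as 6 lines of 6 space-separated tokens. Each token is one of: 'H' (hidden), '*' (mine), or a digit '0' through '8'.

0 1 H H H H
0 1 1 2 3 H
0 0 0 0 1 H
0 0 0 0 1 1
0 0 0 0 0 0
0 0 0 0 0 0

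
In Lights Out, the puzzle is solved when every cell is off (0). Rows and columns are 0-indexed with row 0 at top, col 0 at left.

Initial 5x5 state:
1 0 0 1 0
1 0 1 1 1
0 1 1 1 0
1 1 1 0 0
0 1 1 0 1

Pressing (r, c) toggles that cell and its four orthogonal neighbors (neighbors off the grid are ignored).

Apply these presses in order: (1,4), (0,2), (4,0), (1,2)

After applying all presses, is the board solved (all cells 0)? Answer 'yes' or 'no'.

After press 1 at (1,4):
1 0 0 1 1
1 0 1 0 0
0 1 1 1 1
1 1 1 0 0
0 1 1 0 1

After press 2 at (0,2):
1 1 1 0 1
1 0 0 0 0
0 1 1 1 1
1 1 1 0 0
0 1 1 0 1

After press 3 at (4,0):
1 1 1 0 1
1 0 0 0 0
0 1 1 1 1
0 1 1 0 0
1 0 1 0 1

After press 4 at (1,2):
1 1 0 0 1
1 1 1 1 0
0 1 0 1 1
0 1 1 0 0
1 0 1 0 1

Lights still on: 15

Answer: no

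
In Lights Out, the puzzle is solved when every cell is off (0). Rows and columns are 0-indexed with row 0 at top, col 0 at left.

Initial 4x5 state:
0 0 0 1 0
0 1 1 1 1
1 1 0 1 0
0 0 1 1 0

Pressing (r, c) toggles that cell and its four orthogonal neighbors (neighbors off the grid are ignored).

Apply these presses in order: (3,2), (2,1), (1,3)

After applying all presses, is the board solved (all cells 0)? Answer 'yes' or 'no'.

After press 1 at (3,2):
0 0 0 1 0
0 1 1 1 1
1 1 1 1 0
0 1 0 0 0

After press 2 at (2,1):
0 0 0 1 0
0 0 1 1 1
0 0 0 1 0
0 0 0 0 0

After press 3 at (1,3):
0 0 0 0 0
0 0 0 0 0
0 0 0 0 0
0 0 0 0 0

Lights still on: 0

Answer: yes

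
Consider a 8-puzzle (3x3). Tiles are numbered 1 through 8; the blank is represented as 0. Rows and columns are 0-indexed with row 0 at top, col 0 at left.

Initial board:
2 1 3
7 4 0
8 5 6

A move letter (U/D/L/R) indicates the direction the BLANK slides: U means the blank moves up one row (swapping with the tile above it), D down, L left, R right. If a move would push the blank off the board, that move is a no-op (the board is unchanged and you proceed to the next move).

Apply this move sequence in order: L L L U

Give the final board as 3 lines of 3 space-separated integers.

After move 1 (L):
2 1 3
7 0 4
8 5 6

After move 2 (L):
2 1 3
0 7 4
8 5 6

After move 3 (L):
2 1 3
0 7 4
8 5 6

After move 4 (U):
0 1 3
2 7 4
8 5 6

Answer: 0 1 3
2 7 4
8 5 6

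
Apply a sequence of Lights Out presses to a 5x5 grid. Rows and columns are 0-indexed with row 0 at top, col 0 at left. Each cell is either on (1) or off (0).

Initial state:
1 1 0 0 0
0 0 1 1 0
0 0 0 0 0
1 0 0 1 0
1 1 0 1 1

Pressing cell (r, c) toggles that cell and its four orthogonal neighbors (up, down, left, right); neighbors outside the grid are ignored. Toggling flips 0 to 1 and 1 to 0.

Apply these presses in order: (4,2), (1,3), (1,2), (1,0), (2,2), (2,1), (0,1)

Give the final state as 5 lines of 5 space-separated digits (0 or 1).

After press 1 at (4,2):
1 1 0 0 0
0 0 1 1 0
0 0 0 0 0
1 0 1 1 0
1 0 1 0 1

After press 2 at (1,3):
1 1 0 1 0
0 0 0 0 1
0 0 0 1 0
1 0 1 1 0
1 0 1 0 1

After press 3 at (1,2):
1 1 1 1 0
0 1 1 1 1
0 0 1 1 0
1 0 1 1 0
1 0 1 0 1

After press 4 at (1,0):
0 1 1 1 0
1 0 1 1 1
1 0 1 1 0
1 0 1 1 0
1 0 1 0 1

After press 5 at (2,2):
0 1 1 1 0
1 0 0 1 1
1 1 0 0 0
1 0 0 1 0
1 0 1 0 1

After press 6 at (2,1):
0 1 1 1 0
1 1 0 1 1
0 0 1 0 0
1 1 0 1 0
1 0 1 0 1

After press 7 at (0,1):
1 0 0 1 0
1 0 0 1 1
0 0 1 0 0
1 1 0 1 0
1 0 1 0 1

Answer: 1 0 0 1 0
1 0 0 1 1
0 0 1 0 0
1 1 0 1 0
1 0 1 0 1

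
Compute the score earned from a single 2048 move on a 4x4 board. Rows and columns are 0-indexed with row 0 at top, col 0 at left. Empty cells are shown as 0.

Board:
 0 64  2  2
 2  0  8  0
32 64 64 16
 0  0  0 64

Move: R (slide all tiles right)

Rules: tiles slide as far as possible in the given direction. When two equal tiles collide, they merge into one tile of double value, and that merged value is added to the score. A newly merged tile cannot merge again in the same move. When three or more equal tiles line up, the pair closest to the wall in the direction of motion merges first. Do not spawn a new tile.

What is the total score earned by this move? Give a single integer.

Answer: 132

Derivation:
Slide right:
row 0: [0, 64, 2, 2] -> [0, 0, 64, 4]  score +4 (running 4)
row 1: [2, 0, 8, 0] -> [0, 0, 2, 8]  score +0 (running 4)
row 2: [32, 64, 64, 16] -> [0, 32, 128, 16]  score +128 (running 132)
row 3: [0, 0, 0, 64] -> [0, 0, 0, 64]  score +0 (running 132)
Board after move:
  0   0  64   4
  0   0   2   8
  0  32 128  16
  0   0   0  64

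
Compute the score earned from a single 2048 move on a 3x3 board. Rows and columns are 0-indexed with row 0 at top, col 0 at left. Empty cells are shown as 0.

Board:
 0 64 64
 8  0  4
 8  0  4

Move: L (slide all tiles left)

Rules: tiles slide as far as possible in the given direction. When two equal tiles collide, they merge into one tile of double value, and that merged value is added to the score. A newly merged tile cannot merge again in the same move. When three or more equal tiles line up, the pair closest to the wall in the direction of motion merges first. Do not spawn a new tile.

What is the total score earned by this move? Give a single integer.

Answer: 128

Derivation:
Slide left:
row 0: [0, 64, 64] -> [128, 0, 0]  score +128 (running 128)
row 1: [8, 0, 4] -> [8, 4, 0]  score +0 (running 128)
row 2: [8, 0, 4] -> [8, 4, 0]  score +0 (running 128)
Board after move:
128   0   0
  8   4   0
  8   4   0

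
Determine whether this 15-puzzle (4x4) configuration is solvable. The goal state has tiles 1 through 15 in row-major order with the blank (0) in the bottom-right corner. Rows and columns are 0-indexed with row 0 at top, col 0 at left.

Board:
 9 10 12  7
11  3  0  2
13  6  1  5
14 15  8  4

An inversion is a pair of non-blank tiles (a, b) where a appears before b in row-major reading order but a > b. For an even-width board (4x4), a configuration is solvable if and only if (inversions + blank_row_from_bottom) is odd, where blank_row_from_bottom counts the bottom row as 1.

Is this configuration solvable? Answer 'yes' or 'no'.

Inversions: 55
Blank is in row 1 (0-indexed from top), which is row 3 counting from the bottom (bottom = 1).
55 + 3 = 58, which is even, so the puzzle is not solvable.

Answer: no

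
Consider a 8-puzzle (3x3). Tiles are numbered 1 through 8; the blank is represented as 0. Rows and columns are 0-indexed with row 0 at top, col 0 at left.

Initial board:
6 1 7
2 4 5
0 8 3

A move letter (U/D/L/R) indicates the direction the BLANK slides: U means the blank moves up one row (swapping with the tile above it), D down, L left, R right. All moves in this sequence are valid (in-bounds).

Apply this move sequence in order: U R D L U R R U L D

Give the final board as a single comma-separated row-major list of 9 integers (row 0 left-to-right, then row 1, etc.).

Answer: 6, 5, 1, 8, 0, 7, 4, 2, 3

Derivation:
After move 1 (U):
6 1 7
0 4 5
2 8 3

After move 2 (R):
6 1 7
4 0 5
2 8 3

After move 3 (D):
6 1 7
4 8 5
2 0 3

After move 4 (L):
6 1 7
4 8 5
0 2 3

After move 5 (U):
6 1 7
0 8 5
4 2 3

After move 6 (R):
6 1 7
8 0 5
4 2 3

After move 7 (R):
6 1 7
8 5 0
4 2 3

After move 8 (U):
6 1 0
8 5 7
4 2 3

After move 9 (L):
6 0 1
8 5 7
4 2 3

After move 10 (D):
6 5 1
8 0 7
4 2 3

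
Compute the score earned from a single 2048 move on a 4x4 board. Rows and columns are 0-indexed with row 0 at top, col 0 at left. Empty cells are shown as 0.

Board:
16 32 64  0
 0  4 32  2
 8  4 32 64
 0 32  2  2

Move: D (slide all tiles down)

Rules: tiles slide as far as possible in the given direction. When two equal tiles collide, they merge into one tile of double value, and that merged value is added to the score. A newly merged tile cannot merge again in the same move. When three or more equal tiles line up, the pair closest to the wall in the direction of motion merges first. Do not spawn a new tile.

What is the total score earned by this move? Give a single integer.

Slide down:
col 0: [16, 0, 8, 0] -> [0, 0, 16, 8]  score +0 (running 0)
col 1: [32, 4, 4, 32] -> [0, 32, 8, 32]  score +8 (running 8)
col 2: [64, 32, 32, 2] -> [0, 64, 64, 2]  score +64 (running 72)
col 3: [0, 2, 64, 2] -> [0, 2, 64, 2]  score +0 (running 72)
Board after move:
 0  0  0  0
 0 32 64  2
16  8 64 64
 8 32  2  2

Answer: 72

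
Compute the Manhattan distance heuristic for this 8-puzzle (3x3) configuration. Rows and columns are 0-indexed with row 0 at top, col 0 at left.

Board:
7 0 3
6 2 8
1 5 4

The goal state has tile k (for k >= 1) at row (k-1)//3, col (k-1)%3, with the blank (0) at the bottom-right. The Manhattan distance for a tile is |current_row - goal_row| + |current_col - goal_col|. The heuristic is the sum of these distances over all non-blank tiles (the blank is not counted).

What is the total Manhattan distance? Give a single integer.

Tile 7: (0,0)->(2,0) = 2
Tile 3: (0,2)->(0,2) = 0
Tile 6: (1,0)->(1,2) = 2
Tile 2: (1,1)->(0,1) = 1
Tile 8: (1,2)->(2,1) = 2
Tile 1: (2,0)->(0,0) = 2
Tile 5: (2,1)->(1,1) = 1
Tile 4: (2,2)->(1,0) = 3
Sum: 2 + 0 + 2 + 1 + 2 + 2 + 1 + 3 = 13

Answer: 13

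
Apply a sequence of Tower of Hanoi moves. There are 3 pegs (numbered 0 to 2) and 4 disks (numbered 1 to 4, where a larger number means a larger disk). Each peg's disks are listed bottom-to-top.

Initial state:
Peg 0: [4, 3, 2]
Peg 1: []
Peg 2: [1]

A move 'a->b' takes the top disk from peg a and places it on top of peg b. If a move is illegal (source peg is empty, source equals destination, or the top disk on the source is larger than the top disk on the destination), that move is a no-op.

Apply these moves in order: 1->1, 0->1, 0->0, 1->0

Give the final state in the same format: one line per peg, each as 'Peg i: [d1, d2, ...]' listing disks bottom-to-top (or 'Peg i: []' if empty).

Answer: Peg 0: [4, 3, 2]
Peg 1: []
Peg 2: [1]

Derivation:
After move 1 (1->1):
Peg 0: [4, 3, 2]
Peg 1: []
Peg 2: [1]

After move 2 (0->1):
Peg 0: [4, 3]
Peg 1: [2]
Peg 2: [1]

After move 3 (0->0):
Peg 0: [4, 3]
Peg 1: [2]
Peg 2: [1]

After move 4 (1->0):
Peg 0: [4, 3, 2]
Peg 1: []
Peg 2: [1]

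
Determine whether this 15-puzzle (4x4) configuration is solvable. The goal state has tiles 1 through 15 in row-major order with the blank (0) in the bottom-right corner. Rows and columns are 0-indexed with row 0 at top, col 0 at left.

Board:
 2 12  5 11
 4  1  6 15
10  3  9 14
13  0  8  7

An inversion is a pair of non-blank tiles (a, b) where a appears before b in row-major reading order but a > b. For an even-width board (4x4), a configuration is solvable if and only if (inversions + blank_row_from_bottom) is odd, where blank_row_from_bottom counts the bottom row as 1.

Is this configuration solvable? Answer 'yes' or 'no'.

Inversions: 44
Blank is in row 3 (0-indexed from top), which is row 1 counting from the bottom (bottom = 1).
44 + 1 = 45, which is odd, so the puzzle is solvable.

Answer: yes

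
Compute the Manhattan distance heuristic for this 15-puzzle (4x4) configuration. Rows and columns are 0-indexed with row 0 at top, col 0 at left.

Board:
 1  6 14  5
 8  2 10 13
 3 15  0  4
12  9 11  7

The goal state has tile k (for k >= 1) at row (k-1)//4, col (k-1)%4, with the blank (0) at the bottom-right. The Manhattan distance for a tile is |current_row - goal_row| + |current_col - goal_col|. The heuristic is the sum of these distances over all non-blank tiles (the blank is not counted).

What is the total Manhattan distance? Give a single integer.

Answer: 38

Derivation:
Tile 1: at (0,0), goal (0,0), distance |0-0|+|0-0| = 0
Tile 6: at (0,1), goal (1,1), distance |0-1|+|1-1| = 1
Tile 14: at (0,2), goal (3,1), distance |0-3|+|2-1| = 4
Tile 5: at (0,3), goal (1,0), distance |0-1|+|3-0| = 4
Tile 8: at (1,0), goal (1,3), distance |1-1|+|0-3| = 3
Tile 2: at (1,1), goal (0,1), distance |1-0|+|1-1| = 1
Tile 10: at (1,2), goal (2,1), distance |1-2|+|2-1| = 2
Tile 13: at (1,3), goal (3,0), distance |1-3|+|3-0| = 5
Tile 3: at (2,0), goal (0,2), distance |2-0|+|0-2| = 4
Tile 15: at (2,1), goal (3,2), distance |2-3|+|1-2| = 2
Tile 4: at (2,3), goal (0,3), distance |2-0|+|3-3| = 2
Tile 12: at (3,0), goal (2,3), distance |3-2|+|0-3| = 4
Tile 9: at (3,1), goal (2,0), distance |3-2|+|1-0| = 2
Tile 11: at (3,2), goal (2,2), distance |3-2|+|2-2| = 1
Tile 7: at (3,3), goal (1,2), distance |3-1|+|3-2| = 3
Sum: 0 + 1 + 4 + 4 + 3 + 1 + 2 + 5 + 4 + 2 + 2 + 4 + 2 + 1 + 3 = 38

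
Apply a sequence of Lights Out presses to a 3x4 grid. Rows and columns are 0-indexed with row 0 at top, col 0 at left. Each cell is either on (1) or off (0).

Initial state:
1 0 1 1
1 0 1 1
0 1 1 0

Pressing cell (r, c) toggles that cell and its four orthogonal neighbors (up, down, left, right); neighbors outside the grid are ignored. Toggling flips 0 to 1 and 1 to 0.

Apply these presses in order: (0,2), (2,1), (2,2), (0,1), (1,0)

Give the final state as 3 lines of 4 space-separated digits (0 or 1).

Answer: 1 0 1 0
0 1 1 1
0 1 1 1

Derivation:
After press 1 at (0,2):
1 1 0 0
1 0 0 1
0 1 1 0

After press 2 at (2,1):
1 1 0 0
1 1 0 1
1 0 0 0

After press 3 at (2,2):
1 1 0 0
1 1 1 1
1 1 1 1

After press 4 at (0,1):
0 0 1 0
1 0 1 1
1 1 1 1

After press 5 at (1,0):
1 0 1 0
0 1 1 1
0 1 1 1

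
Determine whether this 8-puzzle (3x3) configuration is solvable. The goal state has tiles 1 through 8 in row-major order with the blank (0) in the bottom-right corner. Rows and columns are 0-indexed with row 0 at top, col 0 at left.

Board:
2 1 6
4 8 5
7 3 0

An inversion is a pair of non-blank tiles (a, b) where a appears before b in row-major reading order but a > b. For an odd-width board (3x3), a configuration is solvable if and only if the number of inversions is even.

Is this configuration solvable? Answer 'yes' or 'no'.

Answer: yes

Derivation:
Inversions (pairs i<j in row-major order where tile[i] > tile[j] > 0): 10
10 is even, so the puzzle is solvable.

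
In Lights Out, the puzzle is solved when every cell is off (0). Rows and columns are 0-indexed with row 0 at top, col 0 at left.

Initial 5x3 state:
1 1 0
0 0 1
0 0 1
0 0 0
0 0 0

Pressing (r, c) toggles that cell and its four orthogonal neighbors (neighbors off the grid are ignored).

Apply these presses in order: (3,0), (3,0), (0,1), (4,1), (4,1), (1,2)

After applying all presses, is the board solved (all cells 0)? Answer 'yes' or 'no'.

After press 1 at (3,0):
1 1 0
0 0 1
1 0 1
1 1 0
1 0 0

After press 2 at (3,0):
1 1 0
0 0 1
0 0 1
0 0 0
0 0 0

After press 3 at (0,1):
0 0 1
0 1 1
0 0 1
0 0 0
0 0 0

After press 4 at (4,1):
0 0 1
0 1 1
0 0 1
0 1 0
1 1 1

After press 5 at (4,1):
0 0 1
0 1 1
0 0 1
0 0 0
0 0 0

After press 6 at (1,2):
0 0 0
0 0 0
0 0 0
0 0 0
0 0 0

Lights still on: 0

Answer: yes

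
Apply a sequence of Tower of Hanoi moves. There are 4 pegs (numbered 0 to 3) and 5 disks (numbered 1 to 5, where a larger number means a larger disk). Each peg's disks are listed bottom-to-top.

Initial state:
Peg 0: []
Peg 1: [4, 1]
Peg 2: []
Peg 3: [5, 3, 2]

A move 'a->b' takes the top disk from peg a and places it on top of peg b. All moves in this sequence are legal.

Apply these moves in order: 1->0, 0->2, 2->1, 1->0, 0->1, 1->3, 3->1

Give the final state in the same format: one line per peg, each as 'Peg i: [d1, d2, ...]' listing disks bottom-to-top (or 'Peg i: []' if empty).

After move 1 (1->0):
Peg 0: [1]
Peg 1: [4]
Peg 2: []
Peg 3: [5, 3, 2]

After move 2 (0->2):
Peg 0: []
Peg 1: [4]
Peg 2: [1]
Peg 3: [5, 3, 2]

After move 3 (2->1):
Peg 0: []
Peg 1: [4, 1]
Peg 2: []
Peg 3: [5, 3, 2]

After move 4 (1->0):
Peg 0: [1]
Peg 1: [4]
Peg 2: []
Peg 3: [5, 3, 2]

After move 5 (0->1):
Peg 0: []
Peg 1: [4, 1]
Peg 2: []
Peg 3: [5, 3, 2]

After move 6 (1->3):
Peg 0: []
Peg 1: [4]
Peg 2: []
Peg 3: [5, 3, 2, 1]

After move 7 (3->1):
Peg 0: []
Peg 1: [4, 1]
Peg 2: []
Peg 3: [5, 3, 2]

Answer: Peg 0: []
Peg 1: [4, 1]
Peg 2: []
Peg 3: [5, 3, 2]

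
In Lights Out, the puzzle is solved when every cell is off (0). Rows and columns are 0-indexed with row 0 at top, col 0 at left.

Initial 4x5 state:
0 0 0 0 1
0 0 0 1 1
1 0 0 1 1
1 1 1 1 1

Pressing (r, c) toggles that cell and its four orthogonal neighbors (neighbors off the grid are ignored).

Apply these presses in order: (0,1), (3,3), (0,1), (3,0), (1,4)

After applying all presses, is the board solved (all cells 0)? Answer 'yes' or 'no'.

Answer: yes

Derivation:
After press 1 at (0,1):
1 1 1 0 1
0 1 0 1 1
1 0 0 1 1
1 1 1 1 1

After press 2 at (3,3):
1 1 1 0 1
0 1 0 1 1
1 0 0 0 1
1 1 0 0 0

After press 3 at (0,1):
0 0 0 0 1
0 0 0 1 1
1 0 0 0 1
1 1 0 0 0

After press 4 at (3,0):
0 0 0 0 1
0 0 0 1 1
0 0 0 0 1
0 0 0 0 0

After press 5 at (1,4):
0 0 0 0 0
0 0 0 0 0
0 0 0 0 0
0 0 0 0 0

Lights still on: 0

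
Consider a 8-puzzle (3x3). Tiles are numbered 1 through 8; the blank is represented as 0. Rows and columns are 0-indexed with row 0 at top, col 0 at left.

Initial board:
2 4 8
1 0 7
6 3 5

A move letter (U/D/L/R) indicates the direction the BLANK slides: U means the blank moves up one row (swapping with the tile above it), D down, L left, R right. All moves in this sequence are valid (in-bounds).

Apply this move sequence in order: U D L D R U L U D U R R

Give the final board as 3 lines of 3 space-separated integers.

After move 1 (U):
2 0 8
1 4 7
6 3 5

After move 2 (D):
2 4 8
1 0 7
6 3 5

After move 3 (L):
2 4 8
0 1 7
6 3 5

After move 4 (D):
2 4 8
6 1 7
0 3 5

After move 5 (R):
2 4 8
6 1 7
3 0 5

After move 6 (U):
2 4 8
6 0 7
3 1 5

After move 7 (L):
2 4 8
0 6 7
3 1 5

After move 8 (U):
0 4 8
2 6 7
3 1 5

After move 9 (D):
2 4 8
0 6 7
3 1 5

After move 10 (U):
0 4 8
2 6 7
3 1 5

After move 11 (R):
4 0 8
2 6 7
3 1 5

After move 12 (R):
4 8 0
2 6 7
3 1 5

Answer: 4 8 0
2 6 7
3 1 5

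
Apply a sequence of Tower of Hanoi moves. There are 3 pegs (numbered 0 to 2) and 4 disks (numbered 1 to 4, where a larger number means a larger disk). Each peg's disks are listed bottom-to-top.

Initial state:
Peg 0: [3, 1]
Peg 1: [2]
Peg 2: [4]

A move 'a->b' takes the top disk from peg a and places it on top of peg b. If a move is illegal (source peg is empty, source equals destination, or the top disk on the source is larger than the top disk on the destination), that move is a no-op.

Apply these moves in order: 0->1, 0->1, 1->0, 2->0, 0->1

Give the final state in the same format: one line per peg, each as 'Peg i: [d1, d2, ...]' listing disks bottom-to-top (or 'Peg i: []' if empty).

After move 1 (0->1):
Peg 0: [3]
Peg 1: [2, 1]
Peg 2: [4]

After move 2 (0->1):
Peg 0: [3]
Peg 1: [2, 1]
Peg 2: [4]

After move 3 (1->0):
Peg 0: [3, 1]
Peg 1: [2]
Peg 2: [4]

After move 4 (2->0):
Peg 0: [3, 1]
Peg 1: [2]
Peg 2: [4]

After move 5 (0->1):
Peg 0: [3]
Peg 1: [2, 1]
Peg 2: [4]

Answer: Peg 0: [3]
Peg 1: [2, 1]
Peg 2: [4]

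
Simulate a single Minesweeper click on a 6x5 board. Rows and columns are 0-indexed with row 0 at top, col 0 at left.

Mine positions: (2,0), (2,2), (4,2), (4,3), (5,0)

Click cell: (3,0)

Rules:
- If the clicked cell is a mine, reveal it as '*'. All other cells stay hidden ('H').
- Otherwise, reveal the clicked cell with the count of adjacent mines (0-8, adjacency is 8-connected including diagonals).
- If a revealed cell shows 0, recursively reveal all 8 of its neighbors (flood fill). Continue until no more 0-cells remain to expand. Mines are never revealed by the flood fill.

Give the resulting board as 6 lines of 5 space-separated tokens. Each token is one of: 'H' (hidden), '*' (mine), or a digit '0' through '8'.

H H H H H
H H H H H
H H H H H
1 H H H H
H H H H H
H H H H H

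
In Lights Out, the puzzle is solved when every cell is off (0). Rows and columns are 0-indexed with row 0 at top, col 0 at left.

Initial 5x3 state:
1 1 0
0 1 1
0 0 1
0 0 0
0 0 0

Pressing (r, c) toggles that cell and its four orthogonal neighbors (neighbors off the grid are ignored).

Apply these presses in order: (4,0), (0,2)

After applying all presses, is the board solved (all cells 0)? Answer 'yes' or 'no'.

After press 1 at (4,0):
1 1 0
0 1 1
0 0 1
1 0 0
1 1 0

After press 2 at (0,2):
1 0 1
0 1 0
0 0 1
1 0 0
1 1 0

Lights still on: 7

Answer: no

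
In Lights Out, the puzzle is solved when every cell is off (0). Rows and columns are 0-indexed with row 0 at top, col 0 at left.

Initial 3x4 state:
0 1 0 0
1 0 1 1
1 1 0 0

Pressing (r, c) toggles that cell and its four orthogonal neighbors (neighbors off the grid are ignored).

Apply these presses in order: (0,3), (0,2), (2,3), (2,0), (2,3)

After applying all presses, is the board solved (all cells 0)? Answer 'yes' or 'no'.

After press 1 at (0,3):
0 1 1 1
1 0 1 0
1 1 0 0

After press 2 at (0,2):
0 0 0 0
1 0 0 0
1 1 0 0

After press 3 at (2,3):
0 0 0 0
1 0 0 1
1 1 1 1

After press 4 at (2,0):
0 0 0 0
0 0 0 1
0 0 1 1

After press 5 at (2,3):
0 0 0 0
0 0 0 0
0 0 0 0

Lights still on: 0

Answer: yes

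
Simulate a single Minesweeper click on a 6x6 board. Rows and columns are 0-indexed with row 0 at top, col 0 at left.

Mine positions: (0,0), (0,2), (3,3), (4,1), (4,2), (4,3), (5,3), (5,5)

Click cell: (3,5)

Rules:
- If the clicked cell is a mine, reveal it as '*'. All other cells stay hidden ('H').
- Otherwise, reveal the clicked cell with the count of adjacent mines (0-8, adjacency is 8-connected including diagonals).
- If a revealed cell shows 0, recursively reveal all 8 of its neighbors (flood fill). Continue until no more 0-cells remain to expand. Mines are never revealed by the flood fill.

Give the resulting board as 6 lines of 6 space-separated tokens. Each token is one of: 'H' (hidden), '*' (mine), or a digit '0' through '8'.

H H H 1 0 0
H H H 1 0 0
H H H 1 1 0
H H H H 2 0
H H H H 4 1
H H H H H H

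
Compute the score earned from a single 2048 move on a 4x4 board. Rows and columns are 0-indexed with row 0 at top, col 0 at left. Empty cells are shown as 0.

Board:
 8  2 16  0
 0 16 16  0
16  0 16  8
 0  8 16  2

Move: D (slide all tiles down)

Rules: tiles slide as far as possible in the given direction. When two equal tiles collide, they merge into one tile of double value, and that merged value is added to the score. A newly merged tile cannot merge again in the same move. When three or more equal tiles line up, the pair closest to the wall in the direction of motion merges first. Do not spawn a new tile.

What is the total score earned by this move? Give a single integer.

Slide down:
col 0: [8, 0, 16, 0] -> [0, 0, 8, 16]  score +0 (running 0)
col 1: [2, 16, 0, 8] -> [0, 2, 16, 8]  score +0 (running 0)
col 2: [16, 16, 16, 16] -> [0, 0, 32, 32]  score +64 (running 64)
col 3: [0, 0, 8, 2] -> [0, 0, 8, 2]  score +0 (running 64)
Board after move:
 0  0  0  0
 0  2  0  0
 8 16 32  8
16  8 32  2

Answer: 64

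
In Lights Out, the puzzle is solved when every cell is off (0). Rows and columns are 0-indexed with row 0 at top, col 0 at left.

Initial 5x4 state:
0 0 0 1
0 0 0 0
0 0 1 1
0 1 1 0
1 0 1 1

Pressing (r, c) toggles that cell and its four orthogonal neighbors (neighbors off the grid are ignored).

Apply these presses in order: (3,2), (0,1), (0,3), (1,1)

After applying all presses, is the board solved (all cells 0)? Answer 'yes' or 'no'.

Answer: no

Derivation:
After press 1 at (3,2):
0 0 0 1
0 0 0 0
0 0 0 1
0 0 0 1
1 0 0 1

After press 2 at (0,1):
1 1 1 1
0 1 0 0
0 0 0 1
0 0 0 1
1 0 0 1

After press 3 at (0,3):
1 1 0 0
0 1 0 1
0 0 0 1
0 0 0 1
1 0 0 1

After press 4 at (1,1):
1 0 0 0
1 0 1 1
0 1 0 1
0 0 0 1
1 0 0 1

Lights still on: 9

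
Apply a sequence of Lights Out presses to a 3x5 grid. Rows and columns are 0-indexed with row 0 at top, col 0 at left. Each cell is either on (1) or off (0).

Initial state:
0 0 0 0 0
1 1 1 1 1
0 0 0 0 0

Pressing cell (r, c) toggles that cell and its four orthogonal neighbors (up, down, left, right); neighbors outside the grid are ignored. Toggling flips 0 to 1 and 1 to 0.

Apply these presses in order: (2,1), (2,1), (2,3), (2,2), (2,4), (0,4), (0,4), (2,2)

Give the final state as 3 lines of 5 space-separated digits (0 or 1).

Answer: 0 0 0 0 0
1 1 1 0 0
0 0 1 0 0

Derivation:
After press 1 at (2,1):
0 0 0 0 0
1 0 1 1 1
1 1 1 0 0

After press 2 at (2,1):
0 0 0 0 0
1 1 1 1 1
0 0 0 0 0

After press 3 at (2,3):
0 0 0 0 0
1 1 1 0 1
0 0 1 1 1

After press 4 at (2,2):
0 0 0 0 0
1 1 0 0 1
0 1 0 0 1

After press 5 at (2,4):
0 0 0 0 0
1 1 0 0 0
0 1 0 1 0

After press 6 at (0,4):
0 0 0 1 1
1 1 0 0 1
0 1 0 1 0

After press 7 at (0,4):
0 0 0 0 0
1 1 0 0 0
0 1 0 1 0

After press 8 at (2,2):
0 0 0 0 0
1 1 1 0 0
0 0 1 0 0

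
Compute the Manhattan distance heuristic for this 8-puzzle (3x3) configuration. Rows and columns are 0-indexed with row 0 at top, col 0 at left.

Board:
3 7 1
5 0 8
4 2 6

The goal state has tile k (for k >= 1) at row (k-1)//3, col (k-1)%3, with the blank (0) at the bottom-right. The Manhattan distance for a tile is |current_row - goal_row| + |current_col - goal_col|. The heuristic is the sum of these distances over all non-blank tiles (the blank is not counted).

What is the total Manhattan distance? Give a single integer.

Tile 3: at (0,0), goal (0,2), distance |0-0|+|0-2| = 2
Tile 7: at (0,1), goal (2,0), distance |0-2|+|1-0| = 3
Tile 1: at (0,2), goal (0,0), distance |0-0|+|2-0| = 2
Tile 5: at (1,0), goal (1,1), distance |1-1|+|0-1| = 1
Tile 8: at (1,2), goal (2,1), distance |1-2|+|2-1| = 2
Tile 4: at (2,0), goal (1,0), distance |2-1|+|0-0| = 1
Tile 2: at (2,1), goal (0,1), distance |2-0|+|1-1| = 2
Tile 6: at (2,2), goal (1,2), distance |2-1|+|2-2| = 1
Sum: 2 + 3 + 2 + 1 + 2 + 1 + 2 + 1 = 14

Answer: 14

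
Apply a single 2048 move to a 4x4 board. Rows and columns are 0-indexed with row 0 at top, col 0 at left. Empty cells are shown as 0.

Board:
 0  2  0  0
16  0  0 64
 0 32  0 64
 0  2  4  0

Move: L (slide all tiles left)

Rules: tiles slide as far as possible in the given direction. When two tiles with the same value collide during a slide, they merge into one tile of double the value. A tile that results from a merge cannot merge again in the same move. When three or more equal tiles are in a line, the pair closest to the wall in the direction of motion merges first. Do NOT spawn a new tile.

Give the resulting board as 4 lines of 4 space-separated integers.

Answer:  2  0  0  0
16 64  0  0
32 64  0  0
 2  4  0  0

Derivation:
Slide left:
row 0: [0, 2, 0, 0] -> [2, 0, 0, 0]
row 1: [16, 0, 0, 64] -> [16, 64, 0, 0]
row 2: [0, 32, 0, 64] -> [32, 64, 0, 0]
row 3: [0, 2, 4, 0] -> [2, 4, 0, 0]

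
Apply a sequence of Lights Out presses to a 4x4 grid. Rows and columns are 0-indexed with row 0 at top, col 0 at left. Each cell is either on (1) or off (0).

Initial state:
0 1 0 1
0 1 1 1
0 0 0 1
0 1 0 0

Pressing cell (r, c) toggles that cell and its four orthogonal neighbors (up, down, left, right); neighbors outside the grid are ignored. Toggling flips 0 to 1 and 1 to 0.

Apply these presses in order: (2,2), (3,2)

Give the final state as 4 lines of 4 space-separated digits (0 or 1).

Answer: 0 1 0 1
0 1 0 1
0 1 0 0
0 0 0 1

Derivation:
After press 1 at (2,2):
0 1 0 1
0 1 0 1
0 1 1 0
0 1 1 0

After press 2 at (3,2):
0 1 0 1
0 1 0 1
0 1 0 0
0 0 0 1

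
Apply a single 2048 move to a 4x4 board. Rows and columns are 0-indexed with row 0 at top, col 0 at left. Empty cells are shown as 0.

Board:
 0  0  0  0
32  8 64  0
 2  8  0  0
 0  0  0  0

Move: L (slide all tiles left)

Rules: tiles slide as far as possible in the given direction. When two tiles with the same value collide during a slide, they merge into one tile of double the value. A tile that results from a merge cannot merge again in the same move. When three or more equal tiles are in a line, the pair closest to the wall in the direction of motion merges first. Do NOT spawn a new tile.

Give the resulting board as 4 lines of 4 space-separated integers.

Slide left:
row 0: [0, 0, 0, 0] -> [0, 0, 0, 0]
row 1: [32, 8, 64, 0] -> [32, 8, 64, 0]
row 2: [2, 8, 0, 0] -> [2, 8, 0, 0]
row 3: [0, 0, 0, 0] -> [0, 0, 0, 0]

Answer:  0  0  0  0
32  8 64  0
 2  8  0  0
 0  0  0  0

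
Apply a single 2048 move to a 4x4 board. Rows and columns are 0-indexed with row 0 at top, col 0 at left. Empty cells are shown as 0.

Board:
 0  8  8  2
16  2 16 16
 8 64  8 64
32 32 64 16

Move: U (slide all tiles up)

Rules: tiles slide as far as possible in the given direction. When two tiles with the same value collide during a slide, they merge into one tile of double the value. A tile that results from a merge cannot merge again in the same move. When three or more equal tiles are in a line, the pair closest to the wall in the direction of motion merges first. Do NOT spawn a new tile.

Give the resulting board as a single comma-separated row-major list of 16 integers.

Answer: 16, 8, 8, 2, 8, 2, 16, 16, 32, 64, 8, 64, 0, 32, 64, 16

Derivation:
Slide up:
col 0: [0, 16, 8, 32] -> [16, 8, 32, 0]
col 1: [8, 2, 64, 32] -> [8, 2, 64, 32]
col 2: [8, 16, 8, 64] -> [8, 16, 8, 64]
col 3: [2, 16, 64, 16] -> [2, 16, 64, 16]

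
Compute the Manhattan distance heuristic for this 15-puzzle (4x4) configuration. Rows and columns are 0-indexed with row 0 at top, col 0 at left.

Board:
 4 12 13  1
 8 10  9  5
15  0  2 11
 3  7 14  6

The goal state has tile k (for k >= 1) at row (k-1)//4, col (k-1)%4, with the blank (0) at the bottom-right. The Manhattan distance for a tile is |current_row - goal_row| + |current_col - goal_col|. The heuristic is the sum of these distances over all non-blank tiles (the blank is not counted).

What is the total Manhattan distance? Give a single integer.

Tile 4: at (0,0), goal (0,3), distance |0-0|+|0-3| = 3
Tile 12: at (0,1), goal (2,3), distance |0-2|+|1-3| = 4
Tile 13: at (0,2), goal (3,0), distance |0-3|+|2-0| = 5
Tile 1: at (0,3), goal (0,0), distance |0-0|+|3-0| = 3
Tile 8: at (1,0), goal (1,3), distance |1-1|+|0-3| = 3
Tile 10: at (1,1), goal (2,1), distance |1-2|+|1-1| = 1
Tile 9: at (1,2), goal (2,0), distance |1-2|+|2-0| = 3
Tile 5: at (1,3), goal (1,0), distance |1-1|+|3-0| = 3
Tile 15: at (2,0), goal (3,2), distance |2-3|+|0-2| = 3
Tile 2: at (2,2), goal (0,1), distance |2-0|+|2-1| = 3
Tile 11: at (2,3), goal (2,2), distance |2-2|+|3-2| = 1
Tile 3: at (3,0), goal (0,2), distance |3-0|+|0-2| = 5
Tile 7: at (3,1), goal (1,2), distance |3-1|+|1-2| = 3
Tile 14: at (3,2), goal (3,1), distance |3-3|+|2-1| = 1
Tile 6: at (3,3), goal (1,1), distance |3-1|+|3-1| = 4
Sum: 3 + 4 + 5 + 3 + 3 + 1 + 3 + 3 + 3 + 3 + 1 + 5 + 3 + 1 + 4 = 45

Answer: 45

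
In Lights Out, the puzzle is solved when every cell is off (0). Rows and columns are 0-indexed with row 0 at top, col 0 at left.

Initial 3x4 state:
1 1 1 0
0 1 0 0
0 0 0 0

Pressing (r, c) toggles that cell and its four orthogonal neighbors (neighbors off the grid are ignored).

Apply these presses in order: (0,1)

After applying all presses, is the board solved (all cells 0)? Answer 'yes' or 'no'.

Answer: yes

Derivation:
After press 1 at (0,1):
0 0 0 0
0 0 0 0
0 0 0 0

Lights still on: 0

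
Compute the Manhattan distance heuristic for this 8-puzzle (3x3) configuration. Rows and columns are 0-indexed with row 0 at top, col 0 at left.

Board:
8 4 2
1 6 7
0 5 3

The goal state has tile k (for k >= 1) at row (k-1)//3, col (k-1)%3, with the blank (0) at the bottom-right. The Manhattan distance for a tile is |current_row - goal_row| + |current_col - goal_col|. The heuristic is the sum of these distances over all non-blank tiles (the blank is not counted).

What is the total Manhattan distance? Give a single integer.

Answer: 14

Derivation:
Tile 8: at (0,0), goal (2,1), distance |0-2|+|0-1| = 3
Tile 4: at (0,1), goal (1,0), distance |0-1|+|1-0| = 2
Tile 2: at (0,2), goal (0,1), distance |0-0|+|2-1| = 1
Tile 1: at (1,0), goal (0,0), distance |1-0|+|0-0| = 1
Tile 6: at (1,1), goal (1,2), distance |1-1|+|1-2| = 1
Tile 7: at (1,2), goal (2,0), distance |1-2|+|2-0| = 3
Tile 5: at (2,1), goal (1,1), distance |2-1|+|1-1| = 1
Tile 3: at (2,2), goal (0,2), distance |2-0|+|2-2| = 2
Sum: 3 + 2 + 1 + 1 + 1 + 3 + 1 + 2 = 14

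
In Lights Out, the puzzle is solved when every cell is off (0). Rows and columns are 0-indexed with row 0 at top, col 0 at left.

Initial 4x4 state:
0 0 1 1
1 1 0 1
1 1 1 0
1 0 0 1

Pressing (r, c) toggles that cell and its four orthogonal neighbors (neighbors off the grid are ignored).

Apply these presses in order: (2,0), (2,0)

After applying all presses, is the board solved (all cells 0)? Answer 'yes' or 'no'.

After press 1 at (2,0):
0 0 1 1
0 1 0 1
0 0 1 0
0 0 0 1

After press 2 at (2,0):
0 0 1 1
1 1 0 1
1 1 1 0
1 0 0 1

Lights still on: 10

Answer: no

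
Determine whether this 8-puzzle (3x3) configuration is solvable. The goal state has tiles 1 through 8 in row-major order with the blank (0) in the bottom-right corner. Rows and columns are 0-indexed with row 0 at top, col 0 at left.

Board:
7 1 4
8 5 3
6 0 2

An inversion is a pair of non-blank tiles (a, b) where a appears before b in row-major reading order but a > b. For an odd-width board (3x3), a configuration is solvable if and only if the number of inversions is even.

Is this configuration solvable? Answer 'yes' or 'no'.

Inversions (pairs i<j in row-major order where tile[i] > tile[j] > 0): 16
16 is even, so the puzzle is solvable.

Answer: yes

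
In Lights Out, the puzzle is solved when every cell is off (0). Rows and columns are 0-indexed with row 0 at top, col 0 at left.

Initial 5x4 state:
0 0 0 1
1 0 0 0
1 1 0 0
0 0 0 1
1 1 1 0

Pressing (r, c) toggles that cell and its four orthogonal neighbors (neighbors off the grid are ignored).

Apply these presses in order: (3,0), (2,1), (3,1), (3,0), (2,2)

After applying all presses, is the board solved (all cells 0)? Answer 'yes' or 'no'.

After press 1 at (3,0):
0 0 0 1
1 0 0 0
0 1 0 0
1 1 0 1
0 1 1 0

After press 2 at (2,1):
0 0 0 1
1 1 0 0
1 0 1 0
1 0 0 1
0 1 1 0

After press 3 at (3,1):
0 0 0 1
1 1 0 0
1 1 1 0
0 1 1 1
0 0 1 0

After press 4 at (3,0):
0 0 0 1
1 1 0 0
0 1 1 0
1 0 1 1
1 0 1 0

After press 5 at (2,2):
0 0 0 1
1 1 1 0
0 0 0 1
1 0 0 1
1 0 1 0

Lights still on: 9

Answer: no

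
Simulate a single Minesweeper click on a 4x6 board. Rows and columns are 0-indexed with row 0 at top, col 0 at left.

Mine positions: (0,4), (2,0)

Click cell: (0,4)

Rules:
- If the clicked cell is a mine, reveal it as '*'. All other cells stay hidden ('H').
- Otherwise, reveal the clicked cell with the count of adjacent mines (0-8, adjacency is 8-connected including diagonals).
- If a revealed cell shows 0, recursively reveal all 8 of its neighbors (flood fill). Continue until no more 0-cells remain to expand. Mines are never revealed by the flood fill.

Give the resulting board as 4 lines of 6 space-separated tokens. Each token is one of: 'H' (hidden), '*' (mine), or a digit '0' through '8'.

H H H H * H
H H H H H H
H H H H H H
H H H H H H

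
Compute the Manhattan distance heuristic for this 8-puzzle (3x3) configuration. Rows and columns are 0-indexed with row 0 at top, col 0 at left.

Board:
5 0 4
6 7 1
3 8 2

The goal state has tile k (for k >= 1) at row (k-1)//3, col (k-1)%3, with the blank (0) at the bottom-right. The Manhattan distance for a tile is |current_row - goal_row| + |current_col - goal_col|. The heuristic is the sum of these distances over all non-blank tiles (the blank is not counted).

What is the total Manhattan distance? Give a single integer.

Answer: 19

Derivation:
Tile 5: (0,0)->(1,1) = 2
Tile 4: (0,2)->(1,0) = 3
Tile 6: (1,0)->(1,2) = 2
Tile 7: (1,1)->(2,0) = 2
Tile 1: (1,2)->(0,0) = 3
Tile 3: (2,0)->(0,2) = 4
Tile 8: (2,1)->(2,1) = 0
Tile 2: (2,2)->(0,1) = 3
Sum: 2 + 3 + 2 + 2 + 3 + 4 + 0 + 3 = 19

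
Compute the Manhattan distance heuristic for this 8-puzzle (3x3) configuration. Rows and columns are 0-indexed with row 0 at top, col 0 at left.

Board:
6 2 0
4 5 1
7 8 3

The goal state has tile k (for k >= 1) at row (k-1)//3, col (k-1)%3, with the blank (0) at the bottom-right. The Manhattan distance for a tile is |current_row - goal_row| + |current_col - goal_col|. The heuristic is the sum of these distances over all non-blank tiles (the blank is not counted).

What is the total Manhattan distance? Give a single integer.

Answer: 8

Derivation:
Tile 6: at (0,0), goal (1,2), distance |0-1|+|0-2| = 3
Tile 2: at (0,1), goal (0,1), distance |0-0|+|1-1| = 0
Tile 4: at (1,0), goal (1,0), distance |1-1|+|0-0| = 0
Tile 5: at (1,1), goal (1,1), distance |1-1|+|1-1| = 0
Tile 1: at (1,2), goal (0,0), distance |1-0|+|2-0| = 3
Tile 7: at (2,0), goal (2,0), distance |2-2|+|0-0| = 0
Tile 8: at (2,1), goal (2,1), distance |2-2|+|1-1| = 0
Tile 3: at (2,2), goal (0,2), distance |2-0|+|2-2| = 2
Sum: 3 + 0 + 0 + 0 + 3 + 0 + 0 + 2 = 8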